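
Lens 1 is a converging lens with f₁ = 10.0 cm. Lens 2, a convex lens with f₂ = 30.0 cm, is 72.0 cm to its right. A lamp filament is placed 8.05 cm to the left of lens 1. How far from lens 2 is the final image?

40.8 cm

Lens 1: 1/d_i1 = 1/f₁ − 1/d_o1 = 1/(10.0) − 1/(8.05) = -0.02422, so d_i1 = -41.28 cm.
The intermediate image is 41.28 cm to the left of lens 1 (virtual), which is 72.0 − (-41.28) = 113.3 cm to the left of lens 2, so d_o2 = +113.3 cm.
Lens 2: 1/d_i2 = 1/f₂ − 1/d_o2 = 1/(30.0) − 1/(113.3) = 0.02451, so d_i2 = 40.8 cm.
The final image is real, 40.8 cm to the right of lens 2 (overall magnification ≈ -1.8).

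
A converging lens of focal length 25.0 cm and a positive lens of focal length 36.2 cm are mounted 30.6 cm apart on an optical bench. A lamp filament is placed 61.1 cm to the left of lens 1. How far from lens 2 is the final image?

Lens 1: 1/d_i1 = 1/f₁ − 1/d_o1 = 1/(25.0) − 1/(61.1) = 0.02363, so d_i1 = 42.31 cm.
The intermediate image is 42.31 cm to the right of lens 1, which lies 11.71 cm to the right of lens 2 — a virtual object — so d_o2 = −11.71 cm.
Lens 2: 1/d_i2 = 1/f₂ − 1/d_o2 = 1/(36.2) − 1/(-11.71) = 0.1130, so d_i2 = 8.85 cm.
The final image is real, 8.85 cm to the right of lens 2 (overall magnification ≈ -0.52).

8.85 cm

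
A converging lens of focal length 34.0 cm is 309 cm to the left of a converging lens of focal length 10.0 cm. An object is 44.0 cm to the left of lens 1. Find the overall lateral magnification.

Lens 1: 1/d_i1 = 1/(34.0) − 1/(44.0) = 0.006684, so d_i1 = 149.6 cm; m₁ = −d_i1/d_o1 = -3.400.
d_o2 = 309 − (149.6) = 159.4 cm.
Lens 2: 1/d_i2 = 1/(10.0) − 1/(159.4) = 0.09373, so d_i2 = 10.67 cm; m₂ = −d_i2/d_o2 = -0.06693.
m = m₁·m₂ = (-3.400)(-0.06693) = +0.228.

m = +0.228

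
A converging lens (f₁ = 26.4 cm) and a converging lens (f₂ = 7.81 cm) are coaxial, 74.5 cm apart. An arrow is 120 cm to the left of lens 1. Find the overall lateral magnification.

Lens 1: 1/d_i1 = 1/(26.4) − 1/(120) = 0.02955, so d_i1 = 33.85 cm; m₁ = −d_i1/d_o1 = -0.2821.
d_o2 = 74.5 − (33.85) = 40.65 cm.
Lens 2: 1/d_i2 = 1/(7.81) − 1/(40.65) = 0.1034, so d_i2 = 9.667 cm; m₂ = −d_i2/d_o2 = -0.2378.
m = m₁·m₂ = (-0.2821)(-0.2378) = +0.0671.

m = +0.0671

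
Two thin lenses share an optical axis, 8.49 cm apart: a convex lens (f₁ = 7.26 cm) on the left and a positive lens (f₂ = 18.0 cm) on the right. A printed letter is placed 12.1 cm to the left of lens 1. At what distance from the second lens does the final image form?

Lens 1: 1/d_i1 = 1/f₁ − 1/d_o1 = 1/(7.26) − 1/(12.1) = 0.05510, so d_i1 = 18.15 cm.
The intermediate image is 18.15 cm to the right of lens 1, which lies 9.660 cm to the right of lens 2 — a virtual object — so d_o2 = −9.660 cm.
Lens 2: 1/d_i2 = 1/f₂ − 1/d_o2 = 1/(18.0) − 1/(-9.660) = 0.1591, so d_i2 = 6.29 cm.
The final image is real, 6.29 cm to the right of lens 2 (overall magnification ≈ -0.98).

6.29 cm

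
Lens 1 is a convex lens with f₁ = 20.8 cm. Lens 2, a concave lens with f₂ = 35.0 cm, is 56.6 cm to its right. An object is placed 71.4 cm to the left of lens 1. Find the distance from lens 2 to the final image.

Lens 1: 1/d_i1 = 1/f₁ − 1/d_o1 = 1/(20.8) − 1/(71.4) = 0.03407, so d_i1 = 29.35 cm.
The intermediate image is 29.35 cm to the right of lens 1, which is 56.6 − (29.35) = 27.25 cm to the left of lens 2, so d_o2 = +27.25 cm.
Lens 2 is diverging, so f₂ = −35.0 cm.
Lens 2: 1/d_i2 = 1/f₂ − 1/d_o2 = 1/(-35.0) − 1/(27.25) = -0.06527, so d_i2 = -15.3 cm.
The final image is virtual, 15.3 cm to the left of lens 2 (overall magnification ≈ -0.23).

15.3 cm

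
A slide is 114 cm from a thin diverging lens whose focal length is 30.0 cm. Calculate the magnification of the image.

m = +0.208

For a diverging lens, f = -30.0 cm.
1/d_i = 1/f − 1/d_o = 1/(-30.00) − 1/(114) = -0.04211, so d_i = -23.75 cm.
m = −d_i/d_o = −(-23.75)/(114) = +0.208.
The image is virtual, upright and reduced, on the same side as the object.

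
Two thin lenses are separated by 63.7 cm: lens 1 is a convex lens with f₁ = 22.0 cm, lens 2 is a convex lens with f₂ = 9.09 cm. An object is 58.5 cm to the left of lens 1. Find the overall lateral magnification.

Lens 1: 1/d_i1 = 1/(22.0) − 1/(58.5) = 0.02836, so d_i1 = 35.26 cm; m₁ = −d_i1/d_o1 = -0.6027.
d_o2 = 63.7 − (35.26) = 28.44 cm.
Lens 2: 1/d_i2 = 1/(9.09) − 1/(28.44) = 0.07485, so d_i2 = 13.36 cm; m₂ = −d_i2/d_o2 = -0.4698.
m = m₁·m₂ = (-0.6027)(-0.4698) = +0.283.

m = +0.283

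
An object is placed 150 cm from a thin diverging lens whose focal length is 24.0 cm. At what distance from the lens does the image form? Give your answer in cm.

For a diverging lens, f = -24.0 cm.
Thin-lens equation: 1/v = 1/f − 1/u = 1/(-24.00) − 1/(150) = -0.04167 − 0.006667 = -0.04833, so v = -20.7 cm.
The image is virtual, upright and reduced, on the same side as the object.

20.7 cm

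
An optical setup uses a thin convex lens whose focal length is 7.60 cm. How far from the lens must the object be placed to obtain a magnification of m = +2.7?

4.79 cm

m = −d_i/d_o ⇒ d_i = −m·d_o.
1/f = 1/d_o + 1/d_i = 1/d_o − 1/(m·d_o) = (1 − 1/m)/d_o, so d_o = f(1 − 1/m) = (7.600)(1 − 1/(+2.7)) = 4.79 cm.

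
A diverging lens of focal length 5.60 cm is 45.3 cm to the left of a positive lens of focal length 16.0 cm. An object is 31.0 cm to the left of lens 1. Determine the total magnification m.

m = -0.0719

f₁ = −5.60 cm (diverging).
Lens 1: 1/d_i1 = 1/(-5.60) − 1/(31.0) = -0.2108, so d_i1 = -4.743 cm; m₁ = −d_i1/d_o1 = +0.1530.
d_o2 = 45.3 − (-4.743) = 50.04 cm.
Lens 2: 1/d_i2 = 1/(16.0) − 1/(50.04) = 0.04252, so d_i2 = 23.52 cm; m₂ = −d_i2/d_o2 = -0.4700.
m = m₁·m₂ = (+0.1530)(-0.4700) = -0.0719.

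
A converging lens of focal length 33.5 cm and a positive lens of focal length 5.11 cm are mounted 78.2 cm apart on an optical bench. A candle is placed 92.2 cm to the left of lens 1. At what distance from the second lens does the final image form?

6.39 cm

Lens 1: 1/d_i1 = 1/f₁ − 1/d_o1 = 1/(33.5) − 1/(92.2) = 0.01900, so d_i1 = 52.62 cm.
The intermediate image is 52.62 cm to the right of lens 1, which is 78.2 − (52.62) = 25.58 cm to the left of lens 2, so d_o2 = +25.58 cm.
Lens 2: 1/d_i2 = 1/f₂ − 1/d_o2 = 1/(5.11) − 1/(25.58) = 0.1566, so d_i2 = 6.39 cm.
The final image is real, 6.39 cm to the right of lens 2 (overall magnification ≈ 0.14).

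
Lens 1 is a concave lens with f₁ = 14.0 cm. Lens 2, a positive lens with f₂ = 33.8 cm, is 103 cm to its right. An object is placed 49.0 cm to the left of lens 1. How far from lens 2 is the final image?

Lens 1 is diverging, so f₁ = −14.0 cm.
Lens 1: 1/d_i1 = 1/f₁ − 1/d_o1 = 1/(-14.0) − 1/(49.0) = -0.09184, so d_i1 = -10.89 cm.
The intermediate image is 10.89 cm to the left of lens 1 (virtual), which is 103 − (-10.89) = 113.9 cm to the left of lens 2, so d_o2 = +113.9 cm.
Lens 2: 1/d_i2 = 1/f₂ − 1/d_o2 = 1/(33.8) − 1/(113.9) = 0.02081, so d_i2 = 48.1 cm.
The final image is real, 48.1 cm to the right of lens 2 (overall magnification ≈ -0.094).

48.1 cm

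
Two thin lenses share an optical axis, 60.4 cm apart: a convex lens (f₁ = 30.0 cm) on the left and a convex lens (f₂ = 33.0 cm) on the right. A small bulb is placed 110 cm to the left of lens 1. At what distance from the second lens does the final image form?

Lens 1: 1/d_i1 = 1/f₁ − 1/d_o1 = 1/(30.0) − 1/(110) = 0.02424, so d_i1 = 41.25 cm.
The intermediate image is 41.25 cm to the right of lens 1, which is 60.4 − (41.25) = 19.15 cm to the left of lens 2, so d_o2 = +19.15 cm.
Lens 2: 1/d_i2 = 1/f₂ − 1/d_o2 = 1/(33.0) − 1/(19.15) = -0.02192, so d_i2 = -45.6 cm.
The final image is virtual, 45.6 cm to the left of lens 2 (overall magnification ≈ -0.89).

45.6 cm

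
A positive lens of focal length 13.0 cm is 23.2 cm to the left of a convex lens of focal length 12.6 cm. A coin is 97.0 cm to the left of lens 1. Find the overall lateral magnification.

Lens 1: 1/d_i1 = 1/(13.0) − 1/(97.0) = 0.06661, so d_i1 = 15.01 cm; m₁ = −d_i1/d_o1 = -0.1547.
d_o2 = 23.2 − (15.01) = 8.190 cm.
Lens 2: 1/d_i2 = 1/(12.6) − 1/(8.190) = -0.04274, so d_i2 = -23.40 cm; m₂ = −d_i2/d_o2 = +2.857.
m = m₁·m₂ = (-0.1547)(+2.857) = -0.442.

m = -0.442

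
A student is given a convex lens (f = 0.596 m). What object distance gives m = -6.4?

0.689 m

m = −d_i/d_o ⇒ d_i = −m·d_o.
1/f = 1/d_o + 1/d_i = 1/d_o − 1/(m·d_o) = (1 − 1/m)/d_o, so d_o = f(1 − 1/m) = (0.5960)(1 − 1/(-6.4)) = 0.689 m.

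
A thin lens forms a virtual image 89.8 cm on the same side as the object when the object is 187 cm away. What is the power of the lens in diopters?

Virtual image ⇒ d_i = −89.8 cm.
1/f = 1/d_o + 1/d_i = 1/(187) + 1/(-89.8) = -0.005788 cm⁻¹.
f = -172.8 cm = -1.728 m, so P = 1/f = -0.579 D.

P = -0.579 D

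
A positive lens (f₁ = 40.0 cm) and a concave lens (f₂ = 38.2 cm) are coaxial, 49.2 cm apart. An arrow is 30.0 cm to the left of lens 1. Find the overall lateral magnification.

m = +0.737

Lens 1: 1/d_i1 = 1/(40.0) − 1/(30.0) = -0.008333, so d_i1 = -120.0 cm; m₁ = −d_i1/d_o1 = +4.000.
d_o2 = 49.2 − (-120.0) = 169.2 cm.
f₂ = −38.2 cm (diverging).
Lens 2: 1/d_i2 = 1/(-38.2) − 1/(169.2) = -0.03209, so d_i2 = -31.16 cm; m₂ = −d_i2/d_o2 = +0.1842.
m = m₁·m₂ = (+4.000)(+0.1842) = +0.737.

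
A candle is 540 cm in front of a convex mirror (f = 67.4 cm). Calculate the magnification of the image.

m = +0.111

For a convex mirror, f = -67.4 cm.
1/d_i = 1/f − 1/d_o = 1/(-67.40) − 1/(540) = -0.01669, so d_i = -59.92 cm.
m = −d_i/d_o = −(-59.92)/(540) = +0.111.
The image is virtual, upright and reduced, behind the mirror.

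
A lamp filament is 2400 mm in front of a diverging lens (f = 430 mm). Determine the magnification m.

For a diverging lens, f = -430 mm.
1/d_i = 1/f − 1/d_o = 1/(-430.0) − 1/(2400) = -0.002742, so d_i = -364.7 mm.
m = −d_i/d_o = −(-364.7)/(2400) = +0.152.
The image is virtual, upright and reduced, on the same side as the object.

m = +0.152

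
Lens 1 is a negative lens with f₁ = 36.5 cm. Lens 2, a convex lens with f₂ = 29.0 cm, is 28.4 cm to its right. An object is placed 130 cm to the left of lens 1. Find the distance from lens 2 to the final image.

59.1 cm

Lens 1 is diverging, so f₁ = −36.5 cm.
Lens 1: 1/d_i1 = 1/f₁ − 1/d_o1 = 1/(-36.5) − 1/(130) = -0.03509, so d_i1 = -28.50 cm.
The intermediate image is 28.50 cm to the left of lens 1 (virtual), which is 28.4 − (-28.50) = 56.90 cm to the left of lens 2, so d_o2 = +56.90 cm.
Lens 2: 1/d_i2 = 1/f₂ − 1/d_o2 = 1/(29.0) − 1/(56.90) = 0.01691, so d_i2 = 59.1 cm.
The final image is real, 59.1 cm to the right of lens 2 (overall magnification ≈ -0.23).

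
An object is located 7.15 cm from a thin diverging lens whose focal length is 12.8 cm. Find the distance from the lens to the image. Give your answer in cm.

For a diverging lens, f = -12.8 cm.
Thin-lens equation: 1/q = 1/f − 1/p = 1/(-12.80) − 1/(7.15) = -0.07812 − 0.1399 = -0.2180, so q = -4.59 cm.
The image is virtual, upright and reduced, on the same side as the object.

4.59 cm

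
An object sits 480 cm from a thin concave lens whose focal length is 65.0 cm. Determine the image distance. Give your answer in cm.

57.2 cm

For a concave lens, f = -65.0 cm.
Lens equation: 1/v = 1/f − 1/u = 1/(-65.00) − 1/(480) = -0.01538 − 0.002083 = -0.01747, so v = -57.2 cm.
The image is virtual, upright and reduced, on the same side as the object.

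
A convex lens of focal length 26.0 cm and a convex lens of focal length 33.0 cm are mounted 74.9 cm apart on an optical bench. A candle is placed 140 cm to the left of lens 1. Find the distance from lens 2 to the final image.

142 cm

Lens 1: 1/d_i1 = 1/f₁ − 1/d_o1 = 1/(26.0) − 1/(140) = 0.03132, so d_i1 = 31.93 cm.
The intermediate image is 31.93 cm to the right of lens 1, which is 74.9 − (31.93) = 42.97 cm to the left of lens 2, so d_o2 = +42.97 cm.
Lens 2: 1/d_i2 = 1/f₂ − 1/d_o2 = 1/(33.0) − 1/(42.97) = 0.007031, so d_i2 = 142 cm.
The final image is real, 142 cm to the right of lens 2 (overall magnification ≈ 0.75).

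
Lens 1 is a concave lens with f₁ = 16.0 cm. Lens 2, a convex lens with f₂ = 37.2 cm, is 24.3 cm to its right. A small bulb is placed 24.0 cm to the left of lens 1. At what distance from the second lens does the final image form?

Lens 1 is diverging, so f₁ = −16.0 cm.
Lens 1: 1/d_i1 = 1/f₁ − 1/d_o1 = 1/(-16.0) − 1/(24.0) = -0.1042, so d_i1 = -9.600 cm.
The intermediate image is 9.600 cm to the left of lens 1 (virtual), which is 24.3 − (-9.600) = 33.90 cm to the left of lens 2, so d_o2 = +33.90 cm.
Lens 2: 1/d_i2 = 1/f₂ − 1/d_o2 = 1/(37.2) − 1/(33.90) = -0.002617, so d_i2 = -382 cm.
The final image is virtual, 382 cm to the left of lens 2 (overall magnification ≈ 4.5).

382 cm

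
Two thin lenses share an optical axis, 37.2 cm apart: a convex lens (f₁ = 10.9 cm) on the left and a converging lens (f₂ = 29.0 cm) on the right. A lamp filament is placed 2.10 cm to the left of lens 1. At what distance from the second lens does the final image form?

107 cm

Lens 1: 1/d_i1 = 1/f₁ − 1/d_o1 = 1/(10.9) − 1/(2.10) = -0.3844, so d_i1 = -2.601 cm.
The intermediate image is 2.601 cm to the left of lens 1 (virtual), which is 37.2 − (-2.601) = 39.80 cm to the left of lens 2, so d_o2 = +39.80 cm.
Lens 2: 1/d_i2 = 1/f₂ − 1/d_o2 = 1/(29.0) − 1/(39.80) = 0.009357, so d_i2 = 107 cm.
The final image is real, 107 cm to the right of lens 2 (overall magnification ≈ -3.3).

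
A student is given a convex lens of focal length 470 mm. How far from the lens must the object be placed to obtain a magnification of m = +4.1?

355 mm

m = −d_i/d_o ⇒ d_i = −m·d_o.
1/f = 1/d_o + 1/d_i = 1/d_o − 1/(m·d_o) = (1 − 1/m)/d_o, so d_o = f(1 − 1/m) = (470.0)(1 − 1/(+4.1)) = 355 mm.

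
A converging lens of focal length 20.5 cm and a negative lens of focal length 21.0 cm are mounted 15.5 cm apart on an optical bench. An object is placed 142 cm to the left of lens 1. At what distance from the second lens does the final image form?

14.2 cm

Lens 1: 1/d_i1 = 1/f₁ − 1/d_o1 = 1/(20.5) − 1/(142) = 0.04174, so d_i1 = 23.96 cm.
The intermediate image is 23.96 cm to the right of lens 1, which lies 8.460 cm to the right of lens 2 — a virtual object — so d_o2 = −8.460 cm.
Lens 2 is diverging, so f₂ = −21.0 cm.
Lens 2: 1/d_i2 = 1/f₂ − 1/d_o2 = 1/(-21.0) − 1/(-8.460) = 0.07058, so d_i2 = 14.2 cm.
The final image is real, 14.2 cm to the right of lens 2 (overall magnification ≈ -0.28).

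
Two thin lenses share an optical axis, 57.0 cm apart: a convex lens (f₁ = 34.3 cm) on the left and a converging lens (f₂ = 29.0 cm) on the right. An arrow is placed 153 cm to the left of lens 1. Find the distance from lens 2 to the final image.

22.9 cm

Lens 1: 1/d_i1 = 1/f₁ − 1/d_o1 = 1/(34.3) − 1/(153) = 0.02262, so d_i1 = 44.21 cm.
The intermediate image is 44.21 cm to the right of lens 1, which is 57.0 − (44.21) = 12.79 cm to the left of lens 2, so d_o2 = +12.79 cm.
Lens 2: 1/d_i2 = 1/f₂ − 1/d_o2 = 1/(29.0) − 1/(12.79) = -0.04370, so d_i2 = -22.9 cm.
The final image is virtual, 22.9 cm to the left of lens 2 (overall magnification ≈ -0.52).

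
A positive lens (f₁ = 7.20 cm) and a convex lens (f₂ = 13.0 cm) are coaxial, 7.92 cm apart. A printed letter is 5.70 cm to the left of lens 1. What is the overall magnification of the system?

Lens 1: 1/d_i1 = 1/(7.20) − 1/(5.70) = -0.03655, so d_i1 = -27.36 cm; m₁ = −d_i1/d_o1 = +4.800.
d_o2 = 7.92 − (-27.36) = 35.28 cm.
Lens 2: 1/d_i2 = 1/(13.0) − 1/(35.28) = 0.04858, so d_i2 = 20.59 cm; m₂ = −d_i2/d_o2 = -0.5835.
m = m₁·m₂ = (+4.800)(-0.5835) = -2.80.

m = -2.80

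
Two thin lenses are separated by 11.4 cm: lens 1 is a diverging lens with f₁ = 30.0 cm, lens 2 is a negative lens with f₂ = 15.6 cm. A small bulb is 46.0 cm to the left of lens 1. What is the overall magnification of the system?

f₁ = −30.0 cm (diverging).
Lens 1: 1/d_i1 = 1/(-30.0) − 1/(46.0) = -0.05507, so d_i1 = -18.16 cm; m₁ = −d_i1/d_o1 = +0.3948.
d_o2 = 11.4 − (-18.16) = 29.56 cm.
f₂ = −15.6 cm (diverging).
Lens 2: 1/d_i2 = 1/(-15.6) − 1/(29.56) = -0.09793, so d_i2 = -10.21 cm; m₂ = −d_i2/d_o2 = +0.3454.
m = m₁·m₂ = (+0.3948)(+0.3454) = +0.136.

m = +0.136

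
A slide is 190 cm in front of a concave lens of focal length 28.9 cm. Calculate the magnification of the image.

m = +0.132

For a concave lens, f = -28.9 cm.
1/d_i = 1/f − 1/d_o = 1/(-28.90) − 1/(190) = -0.03987, so d_i = -25.08 cm.
m = −d_i/d_o = −(-25.08)/(190) = +0.132.
The image is virtual, upright and reduced, on the same side as the object.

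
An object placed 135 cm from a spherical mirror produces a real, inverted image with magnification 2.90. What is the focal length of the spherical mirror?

m = −d_i/d_o ⇒ d_i = −m·d_o = −(-2.90)·(135) = 391.5 cm.
1/f = 1/d_o + 1/d_i = 1/(135) + 1/(391.5) = 0.009962, so f = 100 cm.
Since f is positive, the spherical mirror is concave.

f = 100 cm (concave)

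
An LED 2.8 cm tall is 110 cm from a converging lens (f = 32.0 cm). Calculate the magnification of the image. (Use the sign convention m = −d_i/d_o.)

m = -0.410

1/d_i = 1/f − 1/d_o = 1/(32.00) − 1/(110) = 0.02216, so d_i = 45.13 cm.
m = −d_i/d_o = −(45.13)/(110) = -0.410.
The image is real, inverted and reduced, on the far side of the lens.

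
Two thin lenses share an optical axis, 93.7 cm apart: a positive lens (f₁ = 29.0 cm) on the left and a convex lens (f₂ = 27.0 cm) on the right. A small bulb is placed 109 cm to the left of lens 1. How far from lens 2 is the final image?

Lens 1: 1/d_i1 = 1/f₁ − 1/d_o1 = 1/(29.0) − 1/(109) = 0.02531, so d_i1 = 39.51 cm.
The intermediate image is 39.51 cm to the right of lens 1, which is 93.7 − (39.51) = 54.19 cm to the left of lens 2, so d_o2 = +54.19 cm.
Lens 2: 1/d_i2 = 1/f₂ − 1/d_o2 = 1/(27.0) − 1/(54.19) = 0.01858, so d_i2 = 53.8 cm.
The final image is real, 53.8 cm to the right of lens 2 (overall magnification ≈ 0.36).

53.8 cm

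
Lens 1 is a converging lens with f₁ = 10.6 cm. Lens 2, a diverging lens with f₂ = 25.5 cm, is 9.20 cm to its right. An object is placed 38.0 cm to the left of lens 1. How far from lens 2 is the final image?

7.01 cm

Lens 1: 1/d_i1 = 1/f₁ − 1/d_o1 = 1/(10.6) − 1/(38.0) = 0.06802, so d_i1 = 14.70 cm.
The intermediate image is 14.70 cm to the right of lens 1, which lies 5.500 cm to the right of lens 2 — a virtual object — so d_o2 = −5.500 cm.
Lens 2 is diverging, so f₂ = −25.5 cm.
Lens 2: 1/d_i2 = 1/f₂ − 1/d_o2 = 1/(-25.5) − 1/(-5.500) = 0.1426, so d_i2 = 7.01 cm.
The final image is real, 7.01 cm to the right of lens 2 (overall magnification ≈ -0.49).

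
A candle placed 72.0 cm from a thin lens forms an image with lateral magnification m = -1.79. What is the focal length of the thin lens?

m = −d_i/d_o ⇒ d_i = −m·d_o = −(-1.79)·(72.0) = 128.9 cm.
1/f = 1/d_o + 1/d_i = 1/(72.0) + 1/(128.9) = 0.02165, so f = 46.2 cm.
Since f is positive, the thin lens is converging.

f = 46.2 cm (converging)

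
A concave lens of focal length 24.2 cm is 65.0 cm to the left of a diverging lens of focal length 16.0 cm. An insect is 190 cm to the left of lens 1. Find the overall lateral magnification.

f₁ = −24.2 cm (diverging).
Lens 1: 1/d_i1 = 1/(-24.2) − 1/(190) = -0.04659, so d_i1 = -21.47 cm; m₁ = −d_i1/d_o1 = +0.1130.
d_o2 = 65.0 − (-21.47) = 86.47 cm.
f₂ = −16.0 cm (diverging).
Lens 2: 1/d_i2 = 1/(-16.0) − 1/(86.47) = -0.07406, so d_i2 = -13.50 cm; m₂ = −d_i2/d_o2 = +0.1561.
m = m₁·m₂ = (+0.1130)(+0.1561) = +0.0176.

m = +0.0176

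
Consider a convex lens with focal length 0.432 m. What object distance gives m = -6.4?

0.500 m

m = −d_i/d_o ⇒ d_i = −m·d_o.
1/f = 1/d_o + 1/d_i = 1/d_o − 1/(m·d_o) = (1 − 1/m)/d_o, so d_o = f(1 − 1/m) = (0.4320)(1 − 1/(-6.4)) = 0.500 m.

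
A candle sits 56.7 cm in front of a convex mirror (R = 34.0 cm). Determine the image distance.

13.1 cm

f = R/2 = 34.0/2 = 17.00 cm; for a convex mirror, f = -17.00 cm.
Mirror equation: 1/q = 1/f − 1/p = 1/(-17.00) − 1/(56.7) = -0.05882 − 0.01764 = -0.07646, so q = -13.1 cm.
The image is virtual, upright and reduced, behind the mirror.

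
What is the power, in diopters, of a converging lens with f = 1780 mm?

f = 178 cm = 1.78 m.
P = 1/f = 1/(1.78 m) = +0.562 D.

P = +0.562 D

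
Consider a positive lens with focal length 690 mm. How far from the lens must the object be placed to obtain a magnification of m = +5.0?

552 mm

m = −d_i/d_o ⇒ d_i = −m·d_o.
1/f = 1/d_o + 1/d_i = 1/d_o − 1/(m·d_o) = (1 − 1/m)/d_o, so d_o = f(1 − 1/m) = (690.0)(1 − 1/(+5.0)) = 552 mm.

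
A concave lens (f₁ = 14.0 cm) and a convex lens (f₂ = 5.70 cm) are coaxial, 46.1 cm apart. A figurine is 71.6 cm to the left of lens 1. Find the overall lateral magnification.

f₁ = −14.0 cm (diverging).
Lens 1: 1/d_i1 = 1/(-14.0) − 1/(71.6) = -0.08540, so d_i1 = -11.71 cm; m₁ = −d_i1/d_o1 = +0.1635.
d_o2 = 46.1 − (-11.71) = 57.81 cm.
Lens 2: 1/d_i2 = 1/(5.70) − 1/(57.81) = 0.1581, so d_i2 = 6.323 cm; m₂ = −d_i2/d_o2 = -0.1094.
m = m₁·m₂ = (+0.1635)(-0.1094) = -0.0179.

m = -0.0179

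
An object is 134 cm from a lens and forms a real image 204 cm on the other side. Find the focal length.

Real image ⇒ d_i = +204 cm.
1/f = 1/d_o + 1/d_i = 1/(134) + 1/(204) = 0.01236, so f = 80.9 cm.
Since f is positive, the lens is converging.

f = 80.9 cm (converging)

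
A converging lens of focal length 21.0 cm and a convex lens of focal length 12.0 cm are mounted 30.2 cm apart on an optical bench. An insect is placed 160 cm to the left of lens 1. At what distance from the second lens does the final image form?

Lens 1: 1/d_i1 = 1/f₁ − 1/d_o1 = 1/(21.0) − 1/(160) = 0.04137, so d_i1 = 24.17 cm.
The intermediate image is 24.17 cm to the right of lens 1, which is 30.2 − (24.17) = 6.030 cm to the left of lens 2, so d_o2 = +6.030 cm.
Lens 2: 1/d_i2 = 1/f₂ − 1/d_o2 = 1/(12.0) − 1/(6.030) = -0.08250, so d_i2 = -12.1 cm.
The final image is virtual, 12.1 cm to the left of lens 2 (overall magnification ≈ -0.30).

12.1 cm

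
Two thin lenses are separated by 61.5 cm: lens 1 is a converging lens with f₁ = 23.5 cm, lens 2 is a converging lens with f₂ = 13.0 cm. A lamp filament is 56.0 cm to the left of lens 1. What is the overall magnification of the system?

Lens 1: 1/d_i1 = 1/(23.5) − 1/(56.0) = 0.02470, so d_i1 = 40.49 cm; m₁ = −d_i1/d_o1 = -0.7230.
d_o2 = 61.5 − (40.49) = 21.01 cm.
Lens 2: 1/d_i2 = 1/(13.0) − 1/(21.01) = 0.02933, so d_i2 = 34.10 cm; m₂ = −d_i2/d_o2 = -1.623.
m = m₁·m₂ = (-0.7230)(-1.623) = +1.17.

m = +1.17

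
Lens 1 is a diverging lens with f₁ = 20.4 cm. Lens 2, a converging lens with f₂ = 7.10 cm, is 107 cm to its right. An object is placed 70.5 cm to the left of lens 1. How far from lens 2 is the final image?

7.54 cm

Lens 1 is diverging, so f₁ = −20.4 cm.
Lens 1: 1/d_i1 = 1/f₁ − 1/d_o1 = 1/(-20.4) − 1/(70.5) = -0.06320, so d_i1 = -15.82 cm.
The intermediate image is 15.82 cm to the left of lens 1 (virtual), which is 107 − (-15.82) = 122.8 cm to the left of lens 2, so d_o2 = +122.8 cm.
Lens 2: 1/d_i2 = 1/f₂ − 1/d_o2 = 1/(7.10) − 1/(122.8) = 0.1327, so d_i2 = 7.54 cm.
The final image is real, 7.54 cm to the right of lens 2 (overall magnification ≈ -0.014).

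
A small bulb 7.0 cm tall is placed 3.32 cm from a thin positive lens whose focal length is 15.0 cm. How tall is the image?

8.99 cm

1/d_i = 1/f − 1/d_o = 1/(15.00) − 1/(3.32) = -0.2345, so d_i = -4.264 cm.
m = −d_i/d_o = +1.284.
|h_i| = |m|·h_o = 1.284 × 7.0 = 8.99 cm. The image is virtual, upright and enlarged, on the same side as the object.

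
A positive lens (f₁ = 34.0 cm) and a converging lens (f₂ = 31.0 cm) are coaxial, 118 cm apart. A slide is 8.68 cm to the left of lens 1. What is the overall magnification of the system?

Lens 1: 1/d_i1 = 1/(34.0) − 1/(8.68) = -0.08580, so d_i1 = -11.66 cm; m₁ = −d_i1/d_o1 = +1.343.
d_o2 = 118 − (-11.66) = 129.7 cm.
Lens 2: 1/d_i2 = 1/(31.0) − 1/(129.7) = 0.02455, so d_i2 = 40.74 cm; m₂ = −d_i2/d_o2 = -0.3141.
m = m₁·m₂ = (+1.343)(-0.3141) = -0.422.

m = -0.422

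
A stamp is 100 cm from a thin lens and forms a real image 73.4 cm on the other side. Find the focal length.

f = 42.3 cm (converging)

Real image ⇒ d_i = +73.4 cm.
1/f = 1/d_o + 1/d_i = 1/(100) + 1/(73.4) = 0.02362, so f = 42.3 cm.
Since f is positive, the thin lens is converging.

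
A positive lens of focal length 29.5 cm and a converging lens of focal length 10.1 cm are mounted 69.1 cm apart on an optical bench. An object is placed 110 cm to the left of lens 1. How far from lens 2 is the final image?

15.6 cm

Lens 1: 1/d_i1 = 1/f₁ − 1/d_o1 = 1/(29.5) − 1/(110) = 0.02481, so d_i1 = 40.31 cm.
The intermediate image is 40.31 cm to the right of lens 1, which is 69.1 − (40.31) = 28.79 cm to the left of lens 2, so d_o2 = +28.79 cm.
Lens 2: 1/d_i2 = 1/f₂ − 1/d_o2 = 1/(10.1) − 1/(28.79) = 0.06428, so d_i2 = 15.6 cm.
The final image is real, 15.6 cm to the right of lens 2 (overall magnification ≈ 0.20).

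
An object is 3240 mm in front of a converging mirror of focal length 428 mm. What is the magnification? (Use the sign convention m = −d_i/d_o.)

1/d_i = 1/f − 1/d_o = 1/(428.0) − 1/(3240) = 0.002028, so d_i = 493.1 mm.
m = −d_i/d_o = −(493.1)/(3240) = -0.152.
The image is real, inverted and reduced, in front of the mirror.

m = -0.152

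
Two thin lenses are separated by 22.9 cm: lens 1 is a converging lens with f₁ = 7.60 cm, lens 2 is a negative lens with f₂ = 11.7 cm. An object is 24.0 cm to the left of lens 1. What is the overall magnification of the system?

m = -0.231

Lens 1: 1/d_i1 = 1/(7.60) − 1/(24.0) = 0.08991, so d_i1 = 11.12 cm; m₁ = −d_i1/d_o1 = -0.4633.
d_o2 = 22.9 − (11.12) = 11.78 cm.
f₂ = −11.7 cm (diverging).
Lens 2: 1/d_i2 = 1/(-11.7) − 1/(11.78) = -0.1704, so d_i2 = -5.870 cm; m₂ = −d_i2/d_o2 = +0.4983.
m = m₁·m₂ = (-0.4633)(+0.4983) = -0.231.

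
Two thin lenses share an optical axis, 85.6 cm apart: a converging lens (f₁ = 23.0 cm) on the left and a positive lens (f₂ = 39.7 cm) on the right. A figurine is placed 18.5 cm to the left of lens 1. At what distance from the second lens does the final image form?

50.9 cm

Lens 1: 1/d_i1 = 1/f₁ − 1/d_o1 = 1/(23.0) − 1/(18.5) = -0.01058, so d_i1 = -94.56 cm.
The intermediate image is 94.56 cm to the left of lens 1 (virtual), which is 85.6 − (-94.56) = 180.2 cm to the left of lens 2, so d_o2 = +180.2 cm.
Lens 2: 1/d_i2 = 1/f₂ − 1/d_o2 = 1/(39.7) − 1/(180.2) = 0.01964, so d_i2 = 50.9 cm.
The final image is real, 50.9 cm to the right of lens 2 (overall magnification ≈ -1.4).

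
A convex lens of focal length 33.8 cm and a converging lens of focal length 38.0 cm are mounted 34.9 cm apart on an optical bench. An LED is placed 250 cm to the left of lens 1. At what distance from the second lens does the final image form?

3.77 cm

Lens 1: 1/d_i1 = 1/f₁ − 1/d_o1 = 1/(33.8) − 1/(250) = 0.02559, so d_i1 = 39.08 cm.
The intermediate image is 39.08 cm to the right of lens 1, which lies 4.180 cm to the right of lens 2 — a virtual object — so d_o2 = −4.180 cm.
Lens 2: 1/d_i2 = 1/f₂ − 1/d_o2 = 1/(38.0) − 1/(-4.180) = 0.2656, so d_i2 = 3.77 cm.
The final image is real, 3.77 cm to the right of lens 2 (overall magnification ≈ -0.14).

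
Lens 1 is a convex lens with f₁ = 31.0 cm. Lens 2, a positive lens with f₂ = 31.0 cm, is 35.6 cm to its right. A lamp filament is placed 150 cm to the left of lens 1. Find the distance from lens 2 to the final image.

3.13 cm

Lens 1: 1/d_i1 = 1/f₁ − 1/d_o1 = 1/(31.0) − 1/(150) = 0.02559, so d_i1 = 39.08 cm.
The intermediate image is 39.08 cm to the right of lens 1, which lies 3.480 cm to the right of lens 2 — a virtual object — so d_o2 = −3.480 cm.
Lens 2: 1/d_i2 = 1/f₂ − 1/d_o2 = 1/(31.0) − 1/(-3.480) = 0.3196, so d_i2 = 3.13 cm.
The final image is real, 3.13 cm to the right of lens 2 (overall magnification ≈ -0.23).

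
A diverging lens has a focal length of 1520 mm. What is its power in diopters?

P = -0.658 D

For a diverging lens, f = −1520 mm.
f = -152 cm = -1.52 m.
P = 1/f = 1/(-1.52 m) = -0.658 D.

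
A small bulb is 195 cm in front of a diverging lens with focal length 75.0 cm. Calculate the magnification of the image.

For a diverging lens, f = -75.0 cm.
1/d_i = 1/f − 1/d_o = 1/(-75.00) − 1/(195) = -0.01846, so d_i = -54.17 cm.
m = −d_i/d_o = −(-54.17)/(195) = +0.278.
The image is virtual, upright and reduced, on the same side as the object.

m = +0.278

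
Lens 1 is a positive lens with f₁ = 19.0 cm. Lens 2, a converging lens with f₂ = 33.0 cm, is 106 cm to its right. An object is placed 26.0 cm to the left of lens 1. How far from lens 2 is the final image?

Lens 1: 1/d_i1 = 1/f₁ − 1/d_o1 = 1/(19.0) − 1/(26.0) = 0.01417, so d_i1 = 70.57 cm.
The intermediate image is 70.57 cm to the right of lens 1, which is 106 − (70.57) = 35.43 cm to the left of lens 2, so d_o2 = +35.43 cm.
Lens 2: 1/d_i2 = 1/f₂ − 1/d_o2 = 1/(33.0) − 1/(35.43) = 0.002078, so d_i2 = 481 cm.
The final image is real, 481 cm to the right of lens 2 (overall magnification ≈ 37).

481 cm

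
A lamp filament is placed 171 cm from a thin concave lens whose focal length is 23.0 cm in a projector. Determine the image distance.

20.3 cm

For a concave lens, f = -23.0 cm.
Thin-lens equation: 1/v = 1/f − 1/u = 1/(-23.00) − 1/(171) = -0.04348 − 0.005848 = -0.04933, so v = -20.3 cm.
The image is virtual, upright and reduced, on the same side as the object.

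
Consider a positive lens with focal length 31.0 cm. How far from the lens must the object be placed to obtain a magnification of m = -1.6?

50.4 cm

m = −d_i/d_o ⇒ d_i = −m·d_o.
1/f = 1/d_o + 1/d_i = 1/d_o − 1/(m·d_o) = (1 − 1/m)/d_o, so d_o = f(1 − 1/m) = (31.00)(1 − 1/(-1.6)) = 50.4 cm.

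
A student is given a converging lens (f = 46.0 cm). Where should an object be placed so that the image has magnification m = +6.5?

38.9 cm

m = −d_i/d_o ⇒ d_i = −m·d_o.
1/f = 1/d_o + 1/d_i = 1/d_o − 1/(m·d_o) = (1 − 1/m)/d_o, so d_o = f(1 − 1/m) = (46.00)(1 − 1/(+6.5)) = 38.9 cm.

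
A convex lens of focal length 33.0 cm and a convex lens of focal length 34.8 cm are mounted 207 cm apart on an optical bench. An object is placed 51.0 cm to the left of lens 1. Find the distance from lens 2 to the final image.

50.2 cm

Lens 1: 1/d_i1 = 1/f₁ − 1/d_o1 = 1/(33.0) − 1/(51.0) = 0.01070, so d_i1 = 93.50 cm.
The intermediate image is 93.50 cm to the right of lens 1, which is 207 − (93.50) = 113.5 cm to the left of lens 2, so d_o2 = +113.5 cm.
Lens 2: 1/d_i2 = 1/f₂ − 1/d_o2 = 1/(34.8) − 1/(113.5) = 0.01993, so d_i2 = 50.2 cm.
The final image is real, 50.2 cm to the right of lens 2 (overall magnification ≈ 0.81).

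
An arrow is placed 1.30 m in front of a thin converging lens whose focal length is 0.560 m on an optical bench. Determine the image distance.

0.984 m

Thin-lens equation: 1/s_i = 1/f − 1/s_o = 1/(0.5600) − 1/(1.30) = 1.786 − 0.7692 = 1.016, so s_i = 0.984 m.
The image is real, inverted and reduced, on the far side of the lens.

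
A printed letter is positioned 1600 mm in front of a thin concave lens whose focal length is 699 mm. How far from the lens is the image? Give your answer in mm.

For a concave lens, f = -699 mm.
Lens equation: 1/q = 1/f − 1/p = 1/(-699.0) − 1/(1600) = -0.001431 − 0.0006250 = -0.002056, so q = -486 mm.
The image is virtual, upright and reduced, on the same side as the object.

486 mm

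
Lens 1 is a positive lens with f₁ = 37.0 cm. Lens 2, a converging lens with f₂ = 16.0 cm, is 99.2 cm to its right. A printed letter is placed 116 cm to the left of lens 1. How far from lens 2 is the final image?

Lens 1: 1/d_i1 = 1/f₁ − 1/d_o1 = 1/(37.0) − 1/(116) = 0.01841, so d_i1 = 54.33 cm.
The intermediate image is 54.33 cm to the right of lens 1, which is 99.2 − (54.33) = 44.87 cm to the left of lens 2, so d_o2 = +44.87 cm.
Lens 2: 1/d_i2 = 1/f₂ − 1/d_o2 = 1/(16.0) − 1/(44.87) = 0.04021, so d_i2 = 24.9 cm.
The final image is real, 24.9 cm to the right of lens 2 (overall magnification ≈ 0.26).

24.9 cm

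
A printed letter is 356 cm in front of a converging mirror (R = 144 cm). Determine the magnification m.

f = R/2 = 144/2 = 72.00 cm.
1/d_i = 1/f − 1/d_o = 1/(72.00) − 1/(356) = 0.01108, so d_i = 90.25 cm.
m = −d_i/d_o = −(90.25)/(356) = -0.254.
The image is real, inverted and reduced, in front of the mirror.

m = -0.254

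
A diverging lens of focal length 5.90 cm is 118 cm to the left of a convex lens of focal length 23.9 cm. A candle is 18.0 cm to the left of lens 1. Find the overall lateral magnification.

f₁ = −5.90 cm (diverging).
Lens 1: 1/d_i1 = 1/(-5.90) − 1/(18.0) = -0.2250, so d_i1 = -4.444 cm; m₁ = −d_i1/d_o1 = +0.2469.
d_o2 = 118 − (-4.444) = 122.4 cm.
Lens 2: 1/d_i2 = 1/(23.9) − 1/(122.4) = 0.03367, so d_i2 = 29.70 cm; m₂ = −d_i2/d_o2 = -0.2426.
m = m₁·m₂ = (+0.2469)(-0.2426) = -0.0599.

m = -0.0599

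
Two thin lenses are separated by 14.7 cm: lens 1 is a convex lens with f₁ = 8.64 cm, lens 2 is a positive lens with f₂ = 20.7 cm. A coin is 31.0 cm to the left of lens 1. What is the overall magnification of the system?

Lens 1: 1/d_i1 = 1/(8.64) − 1/(31.0) = 0.08348, so d_i1 = 11.98 cm; m₁ = −d_i1/d_o1 = -0.3865.
d_o2 = 14.7 − (11.98) = 2.720 cm.
Lens 2: 1/d_i2 = 1/(20.7) − 1/(2.720) = -0.3193, so d_i2 = -3.131 cm; m₂ = −d_i2/d_o2 = +1.151.
m = m₁·m₂ = (-0.3865)(+1.151) = -0.445.

m = -0.445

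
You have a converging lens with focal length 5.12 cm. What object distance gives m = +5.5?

m = −d_i/d_o ⇒ d_i = −m·d_o.
1/f = 1/d_o + 1/d_i = 1/d_o − 1/(m·d_o) = (1 − 1/m)/d_o, so d_o = f(1 − 1/m) = (5.120)(1 − 1/(+5.5)) = 4.19 cm.

4.19 cm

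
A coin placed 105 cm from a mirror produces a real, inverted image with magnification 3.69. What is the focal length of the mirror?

m = −d_i/d_o ⇒ d_i = −m·d_o = −(-3.69)·(105) = 387.4 cm.
1/f = 1/d_o + 1/d_i = 1/(105) + 1/(387.4) = 0.01211, so f = 82.6 cm.
Since f is positive, the mirror is concave.

f = 82.6 cm (concave)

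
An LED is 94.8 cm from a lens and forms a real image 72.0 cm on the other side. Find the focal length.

f = 40.9 cm (converging)

Real image ⇒ d_i = +72.0 cm.
1/f = 1/d_o + 1/d_i = 1/(94.8) + 1/(72.0) = 0.02444, so f = 40.9 cm.
Since f is positive, the lens is converging.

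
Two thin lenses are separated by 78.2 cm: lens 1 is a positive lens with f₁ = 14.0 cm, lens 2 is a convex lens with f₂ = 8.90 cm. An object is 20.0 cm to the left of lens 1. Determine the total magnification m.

m = +0.918

Lens 1: 1/d_i1 = 1/(14.0) − 1/(20.0) = 0.02143, so d_i1 = 46.67 cm; m₁ = −d_i1/d_o1 = -2.333.
d_o2 = 78.2 − (46.67) = 31.53 cm.
Lens 2: 1/d_i2 = 1/(8.90) − 1/(31.53) = 0.08064, so d_i2 = 12.40 cm; m₂ = −d_i2/d_o2 = -0.3933.
m = m₁·m₂ = (-2.333)(-0.3933) = +0.918.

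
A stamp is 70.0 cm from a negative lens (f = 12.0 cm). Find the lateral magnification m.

For a negative lens, f = -12.0 cm.
1/d_i = 1/f − 1/d_o = 1/(-12.00) − 1/(70.0) = -0.09762, so d_i = -10.24 cm.
m = −d_i/d_o = −(-10.24)/(70.0) = +0.146.
The image is virtual, upright and reduced, on the same side as the object.

m = +0.146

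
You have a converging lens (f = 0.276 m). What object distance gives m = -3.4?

m = −d_i/d_o ⇒ d_i = −m·d_o.
1/f = 1/d_o + 1/d_i = 1/d_o − 1/(m·d_o) = (1 − 1/m)/d_o, so d_o = f(1 − 1/m) = (0.2760)(1 − 1/(-3.4)) = 0.357 m.

0.357 m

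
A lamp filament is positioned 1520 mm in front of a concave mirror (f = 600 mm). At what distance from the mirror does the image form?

Mirror equation: 1/d_i = 1/f − 1/d_o = 1/(600.0) − 1/(1520) = 0.001667 − 0.0006579 = 0.001009, so d_i = 991 mm.
The image is real, inverted and reduced, in front of the mirror.

991 mm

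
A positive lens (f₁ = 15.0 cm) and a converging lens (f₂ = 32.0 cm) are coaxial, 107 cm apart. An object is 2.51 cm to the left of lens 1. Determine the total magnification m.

Lens 1: 1/d_i1 = 1/(15.0) − 1/(2.51) = -0.3317, so d_i1 = -3.014 cm; m₁ = −d_i1/d_o1 = +1.201.
d_o2 = 107 − (-3.014) = 110.0 cm.
Lens 2: 1/d_i2 = 1/(32.0) − 1/(110.0) = 0.02216, so d_i2 = 45.13 cm; m₂ = −d_i2/d_o2 = -0.4103.
m = m₁·m₂ = (+1.201)(-0.4103) = -0.493.

m = -0.493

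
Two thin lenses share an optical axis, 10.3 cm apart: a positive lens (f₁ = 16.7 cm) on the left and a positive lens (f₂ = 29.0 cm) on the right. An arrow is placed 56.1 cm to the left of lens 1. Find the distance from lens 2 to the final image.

Lens 1: 1/d_i1 = 1/f₁ − 1/d_o1 = 1/(16.7) − 1/(56.1) = 0.04205, so d_i1 = 23.78 cm.
The intermediate image is 23.78 cm to the right of lens 1, which lies 13.48 cm to the right of lens 2 — a virtual object — so d_o2 = −13.48 cm.
Lens 2: 1/d_i2 = 1/f₂ − 1/d_o2 = 1/(29.0) − 1/(-13.48) = 0.1087, so d_i2 = 9.20 cm.
The final image is real, 9.20 cm to the right of lens 2 (overall magnification ≈ -0.29).

9.20 cm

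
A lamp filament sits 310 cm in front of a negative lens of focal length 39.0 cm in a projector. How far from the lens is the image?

For a negative lens, f = -39.0 cm.
Lens equation: 1/v = 1/f − 1/u = 1/(-39.00) − 1/(310) = -0.02564 − 0.003226 = -0.02887, so v = -34.6 cm.
The image is virtual, upright and reduced, on the same side as the object.

34.6 cm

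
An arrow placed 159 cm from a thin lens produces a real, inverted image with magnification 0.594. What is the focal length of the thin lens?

m = −d_i/d_o ⇒ d_i = −m·d_o = −(-0.594)·(159) = 94.45 cm.
1/f = 1/d_o + 1/d_i = 1/(159) + 1/(94.45) = 0.01688, so f = 59.3 cm.
Since f is positive, the thin lens is converging.

f = 59.3 cm (converging)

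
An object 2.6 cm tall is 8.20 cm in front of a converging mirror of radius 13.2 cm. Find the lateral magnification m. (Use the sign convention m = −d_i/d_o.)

m = -4.13

f = R/2 = 13.2/2 = 6.600 cm.
1/d_i = 1/f − 1/d_o = 1/(6.600) − 1/(8.20) = 0.02956, so d_i = 33.83 cm.
m = −d_i/d_o = −(33.83)/(8.20) = -4.13.
The image is real, inverted and enlarged, in front of the mirror.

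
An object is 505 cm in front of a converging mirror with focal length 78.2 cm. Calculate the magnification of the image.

1/d_i = 1/f − 1/d_o = 1/(78.20) − 1/(505) = 0.01081, so d_i = 92.53 cm.
m = −d_i/d_o = −(92.53)/(505) = -0.183.
The image is real, inverted and reduced, in front of the mirror.

m = -0.183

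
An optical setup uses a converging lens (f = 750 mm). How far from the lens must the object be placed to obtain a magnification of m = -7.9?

m = −d_i/d_o ⇒ d_i = −m·d_o.
1/f = 1/d_o + 1/d_i = 1/d_o − 1/(m·d_o) = (1 − 1/m)/d_o, so d_o = f(1 − 1/m) = (750.0)(1 − 1/(-7.9)) = 845 mm.

845 mm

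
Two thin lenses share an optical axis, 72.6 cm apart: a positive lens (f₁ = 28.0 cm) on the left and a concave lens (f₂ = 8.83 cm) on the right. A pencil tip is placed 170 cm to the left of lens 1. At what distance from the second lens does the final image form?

7.20 cm

Lens 1: 1/d_i1 = 1/f₁ − 1/d_o1 = 1/(28.0) − 1/(170) = 0.02983, so d_i1 = 33.52 cm.
The intermediate image is 33.52 cm to the right of lens 1, which is 72.6 − (33.52) = 39.08 cm to the left of lens 2, so d_o2 = +39.08 cm.
Lens 2 is diverging, so f₂ = −8.83 cm.
Lens 2: 1/d_i2 = 1/f₂ − 1/d_o2 = 1/(-8.83) − 1/(39.08) = -0.1388, so d_i2 = -7.20 cm.
The final image is virtual, 7.20 cm to the left of lens 2 (overall magnification ≈ -0.036).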